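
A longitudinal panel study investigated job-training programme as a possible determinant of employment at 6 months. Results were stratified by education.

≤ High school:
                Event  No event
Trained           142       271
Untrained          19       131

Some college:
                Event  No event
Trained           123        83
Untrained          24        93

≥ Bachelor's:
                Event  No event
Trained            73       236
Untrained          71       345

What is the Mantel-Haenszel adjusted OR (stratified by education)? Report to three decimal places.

OR_MH = Σ(aᵢdᵢ/nᵢ) / Σ(bᵢcᵢ/nᵢ), where nᵢ is the stratum total.
Stratum 1 (≤ High school): n = 563; a·d/n = 142·131/563 = 33.0409; b·c/n = 271·19/563 = 9.1456
Stratum 2 (Some college): n = 323; a·d/n = 123·93/323 = 35.4149; b·c/n = 83·24/323 = 6.1672
Stratum 3 (≥ Bachelor's): n = 725; a·d/n = 73·345/725 = 34.7379; b·c/n = 236·71/725 = 23.1117
OR_MH = (33.0409 + 35.4149 + 34.7379) / (9.1456 + 6.1672 + 23.1117) = 103.1936 / 38.4246 = 2.68562

2.686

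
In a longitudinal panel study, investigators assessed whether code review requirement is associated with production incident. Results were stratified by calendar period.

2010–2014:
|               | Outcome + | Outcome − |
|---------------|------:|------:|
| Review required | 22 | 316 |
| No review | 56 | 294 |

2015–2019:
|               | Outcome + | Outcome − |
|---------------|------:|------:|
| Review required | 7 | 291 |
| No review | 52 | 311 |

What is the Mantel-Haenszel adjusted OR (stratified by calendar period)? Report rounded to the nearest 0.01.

0.26

OR_MH = Σ(aᵢdᵢ/nᵢ) / Σ(bᵢcᵢ/nᵢ), where nᵢ is the stratum total.
Stratum 1 (2010–2014): n = 688; a·d/n = 22·294/688 = 9.4012; b·c/n = 316·56/688 = 25.7209
Stratum 2 (2015–2019): n = 661; a·d/n = 7·311/661 = 3.2935; b·c/n = 291·52/661 = 22.8926
OR_MH = (9.4012 + 3.2935) / (25.7209 + 22.8926) = 12.6947 / 48.6135 = 0.26113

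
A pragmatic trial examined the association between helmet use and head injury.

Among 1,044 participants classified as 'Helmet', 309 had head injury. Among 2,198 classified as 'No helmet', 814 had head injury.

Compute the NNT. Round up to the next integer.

14

Risk in treated group = 309/1044 = 0.29598; risk in control = 814/2198 = 0.37034.
Absolute risk reduction = 0.37034 − 0.29598 = 0.07436
NNT = 1 / ARR = 1 / 0.07436 = 13.448 → round up → 14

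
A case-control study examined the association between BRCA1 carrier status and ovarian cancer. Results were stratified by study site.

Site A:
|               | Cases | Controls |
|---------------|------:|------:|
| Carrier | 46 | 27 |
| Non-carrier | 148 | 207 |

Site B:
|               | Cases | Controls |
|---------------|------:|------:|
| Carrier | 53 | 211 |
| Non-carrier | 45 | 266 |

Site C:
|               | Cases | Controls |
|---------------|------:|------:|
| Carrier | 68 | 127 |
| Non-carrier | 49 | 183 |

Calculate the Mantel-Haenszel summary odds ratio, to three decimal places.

OR_MH = Σ(aᵢdᵢ/nᵢ) / Σ(bᵢcᵢ/nᵢ), where nᵢ is the stratum total.
Stratum 1 (Site A): n = 428; a·d/n = 46·207/428 = 22.2477; b·c/n = 27·148/428 = 9.3364
Stratum 2 (Site B): n = 575; a·d/n = 53·266/575 = 24.5183; b·c/n = 211·45/575 = 16.5130
Stratum 3 (Site C): n = 427; a·d/n = 68·183/427 = 29.1429; b·c/n = 127·49/427 = 14.5738
OR_MH = (22.2477 + 24.5183 + 29.1429) / (9.3364 + 16.5130 + 14.5738) = 75.9088 / 40.4233 = 1.87785

1.878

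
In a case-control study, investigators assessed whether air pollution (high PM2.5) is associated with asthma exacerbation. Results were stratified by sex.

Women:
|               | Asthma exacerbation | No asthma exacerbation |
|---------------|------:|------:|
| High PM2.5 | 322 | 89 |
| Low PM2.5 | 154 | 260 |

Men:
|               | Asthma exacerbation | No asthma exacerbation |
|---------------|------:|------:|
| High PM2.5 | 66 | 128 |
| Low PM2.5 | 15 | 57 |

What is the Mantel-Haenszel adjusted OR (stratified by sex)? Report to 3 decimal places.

OR_MH = Σ(aᵢdᵢ/nᵢ) / Σ(bᵢcᵢ/nᵢ), where nᵢ is the stratum total.
Stratum 1 (Women): n = 825; a·d/n = 322·260/825 = 101.4788; b·c/n = 89·154/825 = 16.6133
Stratum 2 (Men): n = 266; a·d/n = 66·57/266 = 14.1429; b·c/n = 128·15/266 = 7.2180
OR_MH = (101.4788 + 14.1429) / (16.6133 + 7.2180) = 115.6216 / 23.8314 = 4.85166

4.852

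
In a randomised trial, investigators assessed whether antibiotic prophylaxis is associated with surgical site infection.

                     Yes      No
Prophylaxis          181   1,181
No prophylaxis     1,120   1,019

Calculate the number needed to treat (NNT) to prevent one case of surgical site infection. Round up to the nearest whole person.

3

Risk in treated group = 181/1362 = 0.13289; risk in control = 1120/2139 = 0.52361.
Absolute risk reduction = 0.52361 − 0.13289 = 0.39072
NNT = 1 / ARR = 1 / 0.39072 = 2.559 → round up → 3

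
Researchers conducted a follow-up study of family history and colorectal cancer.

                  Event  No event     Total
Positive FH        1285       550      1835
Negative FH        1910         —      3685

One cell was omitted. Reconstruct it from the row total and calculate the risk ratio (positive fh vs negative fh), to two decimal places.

The missing cell is in the unexposed row: 3685 − 1910 = 1775.
So a = 1285, b = 550, c = 1910, d = 1775.
RR = [a/(a+b)] / [c/(c+d)] = (1285/1835) / (1910/3685) = 0.70027/0.51832 = 1.35105

1.35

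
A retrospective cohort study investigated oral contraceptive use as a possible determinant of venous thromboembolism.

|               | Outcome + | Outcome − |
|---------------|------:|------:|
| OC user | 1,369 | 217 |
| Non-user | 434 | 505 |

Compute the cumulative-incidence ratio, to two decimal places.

1.87

Cells: a = 1369, b = 217, c = 434, d = 505.
Risk in exposed = 1369/1586 = 0.86318; risk in unexposed = 434/939 = 0.46219.
RR = 0.86318 / 0.46219 = 1.86757
The risk among the exposed is 1.87 times that among the unexposed.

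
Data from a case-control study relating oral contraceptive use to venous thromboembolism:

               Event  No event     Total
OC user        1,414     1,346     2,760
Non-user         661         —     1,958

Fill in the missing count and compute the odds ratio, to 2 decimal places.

2.06

The missing cell is in the unexposed row: 1958 − 661 = 1297.
So a = 1414, b = 1346, c = 661, d = 1297.
OR = (a·d)/(b·c) = (1414 × 1297) / (1346 × 661) = 1833958 / 889706 = 2.06131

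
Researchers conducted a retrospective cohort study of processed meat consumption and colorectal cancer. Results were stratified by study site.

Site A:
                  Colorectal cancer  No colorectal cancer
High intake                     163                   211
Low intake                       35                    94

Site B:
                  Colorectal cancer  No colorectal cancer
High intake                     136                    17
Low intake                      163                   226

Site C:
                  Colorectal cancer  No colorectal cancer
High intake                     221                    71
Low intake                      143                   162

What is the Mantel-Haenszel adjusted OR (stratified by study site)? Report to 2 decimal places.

OR_MH = Σ(aᵢdᵢ/nᵢ) / Σ(bᵢcᵢ/nᵢ), where nᵢ is the stratum total.
Stratum 1 (Site A): n = 503; a·d/n = 163·94/503 = 30.4612; b·c/n = 211·35/503 = 14.6819
Stratum 2 (Site B): n = 542; a·d/n = 136·226/542 = 56.7085; b·c/n = 17·163/542 = 5.1125
Stratum 3 (Site C): n = 597; a·d/n = 221·162/597 = 59.9698; b·c/n = 71·143/597 = 17.0067
OR_MH = (30.4612 + 56.7085 + 59.9698) / (14.6819 + 5.1125 + 17.0067) = 147.1396 / 36.8012 = 3.99823

4.00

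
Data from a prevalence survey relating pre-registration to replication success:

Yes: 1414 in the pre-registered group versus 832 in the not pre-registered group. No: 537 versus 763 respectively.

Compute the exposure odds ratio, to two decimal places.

From the description: a = 1414, b = 537, c = 832, d = 763.
OR = (a·d)/(b·c) = (1414 × 763) / (537 × 832) = 1078882 / 446784 = 2.41477
The odds of replication success are about 2.41 times as high in the pre-registered group.

2.41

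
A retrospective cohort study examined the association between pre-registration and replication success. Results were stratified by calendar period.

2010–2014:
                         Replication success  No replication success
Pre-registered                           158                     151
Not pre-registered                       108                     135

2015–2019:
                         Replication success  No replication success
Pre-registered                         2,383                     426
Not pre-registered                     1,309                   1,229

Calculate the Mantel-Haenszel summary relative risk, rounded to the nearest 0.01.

1.60

RR_MH = Σ(aᵢ·n₀ᵢ/nᵢ) / Σ(cᵢ·n₁ᵢ/nᵢ), with n₁ᵢ = aᵢ+bᵢ (exposed), n₀ᵢ = cᵢ+dᵢ (unexposed), nᵢ = n₁ᵢ+n₀ᵢ.
Stratum 1 (2010–2014): n₁ = 309, n₀ = 243, n = 552; a·n₀/n = 158·243/552 = 69.5543; c·n₁/n = 108·309/552 = 60.4565
Stratum 2 (2015–2019): n₁ = 2809, n₀ = 2538, n = 5347; a·n₀/n = 2383·2538/5347 = 1131.1117; c·n₁/n = 1309·2809/5347 = 687.6718
RR_MH = (69.5543 + 1131.1117) / (60.4565 + 687.6718) = 1200.6660 / 748.1283 = 1.60489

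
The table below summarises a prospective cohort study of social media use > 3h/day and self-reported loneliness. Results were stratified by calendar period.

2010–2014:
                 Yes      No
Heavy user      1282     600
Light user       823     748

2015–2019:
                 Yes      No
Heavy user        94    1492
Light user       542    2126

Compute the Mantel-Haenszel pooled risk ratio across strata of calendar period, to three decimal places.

RR_MH = Σ(aᵢ·n₀ᵢ/nᵢ) / Σ(cᵢ·n₁ᵢ/nᵢ), with n₁ᵢ = aᵢ+bᵢ (exposed), n₀ᵢ = cᵢ+dᵢ (unexposed), nᵢ = n₁ᵢ+n₀ᵢ.
Stratum 1 (2010–2014): n₁ = 1882, n₀ = 1571, n = 3453; a·n₀/n = 1282·1571/3453 = 583.2673; c·n₁/n = 823·1882/3453 = 448.5624
Stratum 2 (2015–2019): n₁ = 1586, n₀ = 2668, n = 4254; a·n₀/n = 94·2668/4254 = 58.9544; c·n₁/n = 542·1586/4254 = 202.0715
RR_MH = (583.2673 + 58.9544) / (448.5624 + 202.0715) = 642.2217 / 650.6339 = 0.98707

0.987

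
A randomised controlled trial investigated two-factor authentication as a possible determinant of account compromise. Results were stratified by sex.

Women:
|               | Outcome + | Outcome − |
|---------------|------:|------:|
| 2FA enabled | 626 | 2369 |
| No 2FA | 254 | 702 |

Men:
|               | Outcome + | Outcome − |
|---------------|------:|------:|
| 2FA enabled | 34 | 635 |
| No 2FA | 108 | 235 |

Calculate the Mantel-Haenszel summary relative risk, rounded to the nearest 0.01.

RR_MH = Σ(aᵢ·n₀ᵢ/nᵢ) / Σ(cᵢ·n₁ᵢ/nᵢ), with n₁ᵢ = aᵢ+bᵢ (exposed), n₀ᵢ = cᵢ+dᵢ (unexposed), nᵢ = n₁ᵢ+n₀ᵢ.
Stratum 1 (Women): n₁ = 2995, n₀ = 956, n = 3951; a·n₀/n = 626·956/3951 = 151.4695; c·n₁/n = 254·2995/3951 = 192.5411
Stratum 2 (Men): n₁ = 669, n₀ = 343, n = 1012; a·n₀/n = 34·343/1012 = 11.5237; c·n₁/n = 108·669/1012 = 71.3953
RR_MH = (151.4695 + 11.5237) / (192.5411 + 71.3953) = 162.9932 / 263.9364 = 0.61755

0.62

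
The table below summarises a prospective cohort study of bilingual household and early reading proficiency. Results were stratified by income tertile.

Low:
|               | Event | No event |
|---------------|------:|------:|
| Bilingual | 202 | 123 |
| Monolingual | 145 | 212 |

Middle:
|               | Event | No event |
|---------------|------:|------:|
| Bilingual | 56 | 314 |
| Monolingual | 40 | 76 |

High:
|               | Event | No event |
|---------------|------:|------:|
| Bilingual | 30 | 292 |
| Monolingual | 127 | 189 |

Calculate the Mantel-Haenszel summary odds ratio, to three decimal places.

OR_MH = Σ(aᵢdᵢ/nᵢ) / Σ(bᵢcᵢ/nᵢ), where nᵢ is the stratum total.
Stratum 1 (Low): n = 682; a·d/n = 202·212/682 = 62.7918; b·c/n = 123·145/682 = 26.1510
Stratum 2 (Middle): n = 486; a·d/n = 56·76/486 = 8.7572; b·c/n = 314·40/486 = 25.8436
Stratum 3 (High): n = 638; a·d/n = 30·189/638 = 8.8871; b·c/n = 292·127/638 = 58.1254
OR_MH = (62.7918 + 8.7572 + 8.8871) / (26.1510 + 25.8436 + 58.1254) = 80.4361 / 110.1200 = 0.73044

0.730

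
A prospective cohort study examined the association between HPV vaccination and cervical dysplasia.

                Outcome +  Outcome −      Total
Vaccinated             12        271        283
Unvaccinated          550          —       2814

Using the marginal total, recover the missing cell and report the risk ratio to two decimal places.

The missing cell is in the unexposed row: 2814 − 550 = 2264.
So a = 12, b = 271, c = 550, d = 2264.
RR = [a/(a+b)] / [c/(c+d)] = (12/283) / (550/2814) = 0.04240/0.19545 = 0.21695

0.22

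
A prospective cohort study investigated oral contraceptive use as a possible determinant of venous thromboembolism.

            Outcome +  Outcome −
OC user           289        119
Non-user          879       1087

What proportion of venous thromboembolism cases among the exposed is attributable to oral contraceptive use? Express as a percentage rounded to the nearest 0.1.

36.9

Cells: a = 289, b = 119, c = 879, d = 1087.
Risk in exposed = 289/408 = 0.70833; risk in unexposed = 879/1966 = 0.44710.
RR = 0.70833/0.44710 = 1.58428
AR% = (RR − 1)/RR × 100 = (1.58428 − 1)/1.58428 × 100 = 36.8799%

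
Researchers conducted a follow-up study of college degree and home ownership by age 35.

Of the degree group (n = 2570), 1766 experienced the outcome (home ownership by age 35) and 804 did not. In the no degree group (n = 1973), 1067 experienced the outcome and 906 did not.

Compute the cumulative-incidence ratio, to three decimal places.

1.271

From the description: a = 1766, b = 804, c = 1067, d = 906.
Risk in exposed = 1766/2570 = 0.68716; risk in unexposed = 1067/1973 = 0.54080.
RR = 0.68716 / 0.54080 = 1.27063
The risk among the exposed is 1.27 times that among the unexposed.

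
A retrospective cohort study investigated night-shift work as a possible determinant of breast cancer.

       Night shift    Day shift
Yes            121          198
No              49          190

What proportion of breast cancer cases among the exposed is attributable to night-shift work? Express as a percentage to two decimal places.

28.30

Reading the table with exposure as columns: a = 121 (Night shift, case), b = 49 (Night shift, non-case), c = 198 (Day shift, case), d = 190.
Risk in exposed = 121/170 = 0.71176; risk in unexposed = 198/388 = 0.51031.
RR = 0.71176/0.51031 = 1.39477
AR% = (RR − 1)/RR × 100 = (1.39477 − 1)/1.39477 × 100 = 28.3037%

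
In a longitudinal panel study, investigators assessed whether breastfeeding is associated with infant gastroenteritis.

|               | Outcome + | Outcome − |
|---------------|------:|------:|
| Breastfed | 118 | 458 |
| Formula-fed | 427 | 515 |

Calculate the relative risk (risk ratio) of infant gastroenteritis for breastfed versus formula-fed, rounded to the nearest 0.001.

Cells: a = 118, b = 458, c = 427, d = 515.
Risk in exposed = 118/576 = 0.20486; risk in unexposed = 427/942 = 0.45329.
RR = 0.20486 / 0.45329 = 0.45194
The risk is 55% lower among the exposed than among the unexposed.

0.452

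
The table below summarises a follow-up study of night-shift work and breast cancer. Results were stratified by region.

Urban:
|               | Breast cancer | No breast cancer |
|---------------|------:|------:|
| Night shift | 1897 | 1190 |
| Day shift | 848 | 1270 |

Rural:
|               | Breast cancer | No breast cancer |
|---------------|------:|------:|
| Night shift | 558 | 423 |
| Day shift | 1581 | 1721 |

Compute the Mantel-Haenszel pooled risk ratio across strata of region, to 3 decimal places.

RR_MH = Σ(aᵢ·n₀ᵢ/nᵢ) / Σ(cᵢ·n₁ᵢ/nᵢ), with n₁ᵢ = aᵢ+bᵢ (exposed), n₀ᵢ = cᵢ+dᵢ (unexposed), nᵢ = n₁ᵢ+n₀ᵢ.
Stratum 1 (Urban): n₁ = 3087, n₀ = 2118, n = 5205; a·n₀/n = 1897·2118/5205 = 771.9205; c·n₁/n = 848·3087/5205 = 502.9349
Stratum 2 (Rural): n₁ = 981, n₀ = 3302, n = 4283; a·n₀/n = 558·3302/4283 = 430.1929; c·n₁/n = 1581·981/4283 = 362.1202
RR_MH = (771.9205 + 430.1929) / (502.9349 + 362.1202) = 1202.1133 / 865.0551 = 1.38964

1.390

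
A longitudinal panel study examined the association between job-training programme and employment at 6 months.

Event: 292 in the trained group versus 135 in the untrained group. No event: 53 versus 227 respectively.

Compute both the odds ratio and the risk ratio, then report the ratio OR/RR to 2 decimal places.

4.08

From the description: a = 292, b = 53, c = 135, d = 227.
OR = (292·227)/(53·135) = 66284/7155 = 9.26401
Risk in exposed = 292/345 = 0.84638; risk in unexposed = 135/362 = 0.37293; RR = 2.26954
OR/RR = 9.26401 / 2.26954 = 4.08188
The outcome is not rare, so the OR lies further from 1 than the RR.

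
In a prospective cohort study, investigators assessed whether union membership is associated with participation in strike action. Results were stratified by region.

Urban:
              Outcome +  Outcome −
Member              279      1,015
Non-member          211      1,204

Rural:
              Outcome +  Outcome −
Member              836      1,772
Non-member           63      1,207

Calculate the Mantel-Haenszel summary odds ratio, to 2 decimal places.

OR_MH = Σ(aᵢdᵢ/nᵢ) / Σ(bᵢcᵢ/nᵢ), where nᵢ is the stratum total.
Stratum 1 (Urban): n = 2709; a·d/n = 279·1204/2709 = 124.0000; b·c/n = 1015·211/2709 = 79.0568
Stratum 2 (Rural): n = 3878; a·d/n = 836·1207/3878 = 260.1991; b·c/n = 1772·63/3878 = 28.7870
OR_MH = (124.0000 + 260.1991) / (79.0568 + 28.7870) = 384.1991 / 107.8439 = 3.56255

3.56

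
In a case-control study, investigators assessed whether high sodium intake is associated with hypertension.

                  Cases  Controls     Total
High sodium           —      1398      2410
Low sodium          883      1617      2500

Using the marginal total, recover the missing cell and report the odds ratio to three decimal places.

The missing cell is in the exposed row: 2410 − 1398 = 1012.
So a = 1012, b = 1398, c = 883, d = 1617.
OR = (a·d)/(b·c) = (1012 × 1617) / (1398 × 883) = 1636404 / 1234434 = 1.32563

1.326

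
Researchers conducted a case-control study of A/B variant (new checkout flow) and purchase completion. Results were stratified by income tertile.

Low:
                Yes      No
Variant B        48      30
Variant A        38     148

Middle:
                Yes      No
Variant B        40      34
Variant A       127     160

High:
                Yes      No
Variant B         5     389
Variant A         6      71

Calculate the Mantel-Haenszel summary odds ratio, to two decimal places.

OR_MH = Σ(aᵢdᵢ/nᵢ) / Σ(bᵢcᵢ/nᵢ), where nᵢ is the stratum total.
Stratum 1 (Low): n = 264; a·d/n = 48·148/264 = 26.9091; b·c/n = 30·38/264 = 4.3182
Stratum 2 (Middle): n = 361; a·d/n = 40·160/361 = 17.7285; b·c/n = 34·127/361 = 11.9612
Stratum 3 (High): n = 471; a·d/n = 5·71/471 = 0.7537; b·c/n = 389·6/471 = 4.9554
OR_MH = (26.9091 + 17.7285 + 0.7537) / (4.3182 + 11.9612 + 4.9554) = 45.3913 / 21.2348 = 2.13759

2.14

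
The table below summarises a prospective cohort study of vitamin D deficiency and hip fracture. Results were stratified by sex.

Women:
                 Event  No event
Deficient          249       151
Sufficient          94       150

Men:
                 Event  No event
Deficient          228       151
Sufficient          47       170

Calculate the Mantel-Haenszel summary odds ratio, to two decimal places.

OR_MH = Σ(aᵢdᵢ/nᵢ) / Σ(bᵢcᵢ/nᵢ), where nᵢ is the stratum total.
Stratum 1 (Women): n = 644; a·d/n = 249·150/644 = 57.9969; b·c/n = 151·94/644 = 22.0404
Stratum 2 (Men): n = 596; a·d/n = 228·170/596 = 65.0336; b·c/n = 151·47/596 = 11.9077
OR_MH = (57.9969 + 65.0336) / (22.0404 + 11.9077) = 123.0305 / 33.9481 = 3.62408

3.62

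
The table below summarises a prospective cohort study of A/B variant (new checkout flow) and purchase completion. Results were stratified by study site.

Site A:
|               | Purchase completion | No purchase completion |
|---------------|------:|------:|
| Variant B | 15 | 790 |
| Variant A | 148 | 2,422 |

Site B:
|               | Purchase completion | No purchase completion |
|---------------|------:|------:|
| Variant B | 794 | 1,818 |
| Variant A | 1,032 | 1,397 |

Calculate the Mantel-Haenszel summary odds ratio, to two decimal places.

OR_MH = Σ(aᵢdᵢ/nᵢ) / Σ(bᵢcᵢ/nᵢ), where nᵢ is the stratum total.
Stratum 1 (Site A): n = 3375; a·d/n = 15·2422/3375 = 10.7644; b·c/n = 790·148/3375 = 34.6430
Stratum 2 (Site B): n = 5041; a·d/n = 794·1397/5041 = 220.0393; b·c/n = 1818·1032/5041 = 372.1833
OR_MH = (10.7644 + 220.0393) / (34.6430 + 372.1833) = 230.8037 / 406.8263 = 0.56733

0.57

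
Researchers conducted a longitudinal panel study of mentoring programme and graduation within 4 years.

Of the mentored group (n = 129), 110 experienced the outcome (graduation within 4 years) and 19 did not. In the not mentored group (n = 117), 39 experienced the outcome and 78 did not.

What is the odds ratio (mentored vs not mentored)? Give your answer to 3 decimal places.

From the description: a = 110, b = 19, c = 39, d = 78.
OR = (a·d)/(b·c) = (110 × 78) / (19 × 39) = 8580 / 741 = 11.57895
The odds of graduation within 4 years are about 11.58 times as high in the mentored group.

11.579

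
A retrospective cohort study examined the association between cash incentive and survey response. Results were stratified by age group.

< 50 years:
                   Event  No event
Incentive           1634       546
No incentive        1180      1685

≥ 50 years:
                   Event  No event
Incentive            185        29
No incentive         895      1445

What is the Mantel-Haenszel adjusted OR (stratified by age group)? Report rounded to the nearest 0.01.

OR_MH = Σ(aᵢdᵢ/nᵢ) / Σ(bᵢcᵢ/nᵢ), where nᵢ is the stratum total.
Stratum 1 (< 50 years): n = 5045; a·d/n = 1634·1685/5045 = 545.7463; b·c/n = 546·1180/5045 = 127.7066
Stratum 2 (≥ 50 years): n = 2554; a·d/n = 185·1445/2554 = 104.6691; b·c/n = 29·895/2554 = 10.1625
OR_MH = (545.7463 + 104.6691) / (127.7066 + 10.1625) = 650.4154 / 137.8691 = 4.71763

4.72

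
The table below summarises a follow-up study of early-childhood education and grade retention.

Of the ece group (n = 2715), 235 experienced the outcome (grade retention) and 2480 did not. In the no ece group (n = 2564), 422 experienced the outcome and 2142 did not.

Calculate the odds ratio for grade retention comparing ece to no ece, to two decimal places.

0.48

From the description: a = 235, b = 2480, c = 422, d = 2142.
OR = (a·d)/(b·c) = (235 × 2142) / (2480 × 422) = 503370 / 1046560 = 0.48098
Exposure is associated with lower odds of grade retention (OR = 0.48 < 1).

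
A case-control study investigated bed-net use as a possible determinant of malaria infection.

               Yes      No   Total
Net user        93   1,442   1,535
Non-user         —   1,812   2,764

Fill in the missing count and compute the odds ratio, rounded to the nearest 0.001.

The missing cell is in the unexposed row: 2764 − 1812 = 952.
So a = 93, b = 1442, c = 952, d = 1812.
OR = (a·d)/(b·c) = (93 × 1812) / (1442 × 952) = 168516 / 1372784 = 0.12275

0.123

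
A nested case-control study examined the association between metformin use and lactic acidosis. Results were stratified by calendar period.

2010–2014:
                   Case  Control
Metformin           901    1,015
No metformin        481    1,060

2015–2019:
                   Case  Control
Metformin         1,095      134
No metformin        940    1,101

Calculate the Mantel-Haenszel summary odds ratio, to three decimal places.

OR_MH = Σ(aᵢdᵢ/nᵢ) / Σ(bᵢcᵢ/nᵢ), where nᵢ is the stratum total.
Stratum 1 (2010–2014): n = 3457; a·d/n = 901·1060/3457 = 276.2684; b·c/n = 1015·481/3457 = 141.2251
Stratum 2 (2015–2019): n = 3270; a·d/n = 1095·1101/3270 = 368.6835; b·c/n = 134·940/3270 = 38.5199
OR_MH = (276.2684 + 368.6835) / (141.2251 + 38.5199) = 644.9519 / 179.7449 = 3.58815

3.588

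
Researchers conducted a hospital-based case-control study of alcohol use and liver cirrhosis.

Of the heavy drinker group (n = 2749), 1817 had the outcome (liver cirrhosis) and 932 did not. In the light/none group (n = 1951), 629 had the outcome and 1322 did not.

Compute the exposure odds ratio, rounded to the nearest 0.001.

4.098

From the description: a = 1817, b = 932, c = 629, d = 1322.
OR = (a·d)/(b·c) = (1817 × 1322) / (932 × 629) = 2402074 / 586228 = 4.09751
The odds of liver cirrhosis are about 4.10 times as high in the heavy drinker group.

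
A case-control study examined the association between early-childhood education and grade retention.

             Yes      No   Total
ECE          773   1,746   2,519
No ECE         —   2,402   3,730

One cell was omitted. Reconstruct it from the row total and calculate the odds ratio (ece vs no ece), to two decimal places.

The missing cell is in the unexposed row: 3730 − 2402 = 1328.
So a = 773, b = 1746, c = 1328, d = 2402.
OR = (a·d)/(b·c) = (773 × 2402) / (1746 × 1328) = 1856746 / 2318688 = 0.80077

0.80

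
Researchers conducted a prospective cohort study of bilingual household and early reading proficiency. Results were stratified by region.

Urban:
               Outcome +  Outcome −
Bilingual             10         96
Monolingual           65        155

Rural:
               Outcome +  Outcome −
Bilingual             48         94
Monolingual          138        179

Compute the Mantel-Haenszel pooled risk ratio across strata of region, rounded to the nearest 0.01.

0.63

RR_MH = Σ(aᵢ·n₀ᵢ/nᵢ) / Σ(cᵢ·n₁ᵢ/nᵢ), with n₁ᵢ = aᵢ+bᵢ (exposed), n₀ᵢ = cᵢ+dᵢ (unexposed), nᵢ = n₁ᵢ+n₀ᵢ.
Stratum 1 (Urban): n₁ = 106, n₀ = 220, n = 326; a·n₀/n = 10·220/326 = 6.7485; c·n₁/n = 65·106/326 = 21.1350
Stratum 2 (Rural): n₁ = 142, n₀ = 317, n = 459; a·n₀/n = 48·317/459 = 33.1503; c·n₁/n = 138·142/459 = 42.6928
RR_MH = (6.7485 + 33.1503) / (21.1350 + 42.6928) = 39.8988 / 63.8278 = 0.62510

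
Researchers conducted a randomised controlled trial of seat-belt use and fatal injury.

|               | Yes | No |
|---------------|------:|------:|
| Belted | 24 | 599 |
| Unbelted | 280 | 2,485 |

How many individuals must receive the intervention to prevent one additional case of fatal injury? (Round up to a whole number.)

16

Risk in treated group = 24/623 = 0.03852; risk in control = 280/2765 = 0.10127.
Absolute risk reduction = 0.10127 − 0.03852 = 0.06274
NNT = 1 / ARR = 1 / 0.06274 = 15.938 → round up → 16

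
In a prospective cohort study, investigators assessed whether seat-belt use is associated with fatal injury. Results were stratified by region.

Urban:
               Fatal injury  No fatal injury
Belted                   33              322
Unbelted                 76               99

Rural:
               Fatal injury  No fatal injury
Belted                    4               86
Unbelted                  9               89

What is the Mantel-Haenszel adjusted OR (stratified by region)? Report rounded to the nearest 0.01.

OR_MH = Σ(aᵢdᵢ/nᵢ) / Σ(bᵢcᵢ/nᵢ), where nᵢ is the stratum total.
Stratum 1 (Urban): n = 530; a·d/n = 33·99/530 = 6.1642; b·c/n = 322·76/530 = 46.1736
Stratum 2 (Rural): n = 188; a·d/n = 4·89/188 = 1.8936; b·c/n = 86·9/188 = 4.1170
OR_MH = (6.1642 + 1.8936) / (46.1736 + 4.1170) = 8.0578 / 50.2906 = 0.16022

0.16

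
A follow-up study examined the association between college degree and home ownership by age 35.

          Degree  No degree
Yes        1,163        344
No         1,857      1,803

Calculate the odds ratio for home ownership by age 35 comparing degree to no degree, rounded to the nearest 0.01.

3.28

Reading the table with exposure as columns: a = 1163 (Degree, case), b = 1857 (Degree, non-case), c = 344 (No degree, case), d = 1803.
OR = (a·d)/(b·c) = (1163 × 1803) / (1857 × 344) = 2096889 / 638808 = 3.28250
The odds of home ownership by age 35 are about 3.28 times as high in the degree group.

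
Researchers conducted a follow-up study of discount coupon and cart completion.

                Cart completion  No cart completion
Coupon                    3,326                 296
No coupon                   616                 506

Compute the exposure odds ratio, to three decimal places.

Cells: a = 3326, b = 296, c = 616, d = 506.
OR = (a·d)/(b·c) = (3326 × 506) / (296 × 616) = 1682956 / 182336 = 9.22997
The odds of cart completion are about 9.23 times as high in the coupon group.

9.230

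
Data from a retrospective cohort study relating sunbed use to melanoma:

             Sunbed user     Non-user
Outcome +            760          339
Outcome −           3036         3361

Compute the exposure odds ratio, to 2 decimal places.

Reading the table with exposure as columns: a = 760 (Sunbed user, case), b = 3036 (Sunbed user, non-case), c = 339 (Non-user, case), d = 3361.
OR = (a·d)/(b·c) = (760 × 3361) / (3036 × 339) = 2554360 / 1029204 = 2.48188
The odds of melanoma are about 2.48 times as high in the sunbed user group.

2.48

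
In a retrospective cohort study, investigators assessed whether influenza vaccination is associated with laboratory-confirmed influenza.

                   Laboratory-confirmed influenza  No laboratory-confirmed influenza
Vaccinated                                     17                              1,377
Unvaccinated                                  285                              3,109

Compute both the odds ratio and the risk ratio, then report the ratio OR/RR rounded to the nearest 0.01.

0.93

Cells: a = 17, b = 1377, c = 285, d = 3109.
OR = (17·3109)/(1377·285) = 52853/392445 = 0.13468
Risk in exposed = 17/1394 = 0.01220; risk in unexposed = 285/3394 = 0.08397; RR = 0.14523
OR/RR = 0.13468 / 0.14523 = 0.92734
The outcome is rare in both groups, so OR ≈ RR (ratio near 1).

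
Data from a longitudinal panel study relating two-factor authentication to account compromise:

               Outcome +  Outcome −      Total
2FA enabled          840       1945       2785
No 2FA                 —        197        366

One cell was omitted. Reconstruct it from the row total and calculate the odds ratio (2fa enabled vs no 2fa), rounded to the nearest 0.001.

0.503

The missing cell is in the unexposed row: 366 − 197 = 169.
So a = 840, b = 1945, c = 169, d = 197.
OR = (a·d)/(b·c) = (840 × 197) / (1945 × 169) = 165480 / 328705 = 0.50343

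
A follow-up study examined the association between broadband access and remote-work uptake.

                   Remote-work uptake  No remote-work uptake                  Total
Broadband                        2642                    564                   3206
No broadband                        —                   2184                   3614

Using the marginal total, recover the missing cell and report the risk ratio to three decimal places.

2.083

The missing cell is in the unexposed row: 3614 − 2184 = 1430.
So a = 2642, b = 564, c = 1430, d = 2184.
RR = [a/(a+b)] / [c/(c+d)] = (2642/3206) / (1430/3614) = 0.82408/0.39568 = 2.08267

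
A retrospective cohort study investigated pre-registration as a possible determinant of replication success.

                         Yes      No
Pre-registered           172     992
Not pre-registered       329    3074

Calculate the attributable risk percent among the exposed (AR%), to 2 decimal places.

34.57

Cells: a = 172, b = 992, c = 329, d = 3074.
Risk in exposed = 172/1164 = 0.14777; risk in unexposed = 329/3403 = 0.09668.
RR = 0.14777/0.09668 = 1.52842
AR% = (RR − 1)/RR × 100 = (1.52842 − 1)/1.52842 × 100 = 34.5728%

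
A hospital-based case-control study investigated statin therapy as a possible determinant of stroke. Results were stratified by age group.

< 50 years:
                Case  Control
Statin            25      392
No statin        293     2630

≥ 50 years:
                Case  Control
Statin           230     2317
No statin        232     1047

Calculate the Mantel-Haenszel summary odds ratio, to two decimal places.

0.47

OR_MH = Σ(aᵢdᵢ/nᵢ) / Σ(bᵢcᵢ/nᵢ), where nᵢ is the stratum total.
Stratum 1 (< 50 years): n = 3340; a·d/n = 25·2630/3340 = 19.6856; b·c/n = 392·293/3340 = 34.3880
Stratum 2 (≥ 50 years): n = 3826; a·d/n = 230·1047/3826 = 62.9404; b·c/n = 2317·232/3826 = 140.4976
OR_MH = (19.6856 + 62.9404) / (34.3880 + 140.4976) = 82.6260 / 174.8857 = 0.47246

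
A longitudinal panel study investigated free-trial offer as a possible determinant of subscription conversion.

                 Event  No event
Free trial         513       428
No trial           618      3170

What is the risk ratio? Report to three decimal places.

Cells: a = 513, b = 428, c = 618, d = 3170.
Risk in exposed = 513/941 = 0.54516; risk in unexposed = 618/3788 = 0.16315.
RR = 0.54516 / 0.16315 = 3.34156
The risk among the exposed is 3.34 times that among the unexposed.

3.342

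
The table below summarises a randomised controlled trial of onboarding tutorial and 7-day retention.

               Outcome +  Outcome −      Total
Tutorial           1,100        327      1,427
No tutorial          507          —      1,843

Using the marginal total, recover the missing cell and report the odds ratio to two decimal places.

The missing cell is in the unexposed row: 1843 − 507 = 1336.
So a = 1100, b = 327, c = 507, d = 1336.
OR = (a·d)/(b·c) = (1100 × 1336) / (327 × 507) = 1469600 / 165789 = 8.86428

8.86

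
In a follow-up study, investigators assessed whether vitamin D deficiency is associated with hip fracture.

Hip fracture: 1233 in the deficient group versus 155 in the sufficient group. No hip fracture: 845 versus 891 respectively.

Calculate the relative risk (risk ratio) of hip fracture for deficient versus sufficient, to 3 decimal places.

4.004

From the description: a = 1233, b = 845, c = 155, d = 891.
Risk in exposed = 1233/2078 = 0.59336; risk in unexposed = 155/1046 = 0.14818.
RR = 0.59336 / 0.14818 = 4.00422
The risk among the exposed is 4.00 times that among the unexposed.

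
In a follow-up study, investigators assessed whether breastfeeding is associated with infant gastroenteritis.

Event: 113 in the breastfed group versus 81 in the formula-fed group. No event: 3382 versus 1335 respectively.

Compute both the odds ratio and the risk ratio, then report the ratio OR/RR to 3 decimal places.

0.974

From the description: a = 113, b = 3382, c = 81, d = 1335.
OR = (113·1335)/(3382·81) = 150855/273942 = 0.55068
Risk in exposed = 113/3495 = 0.03233; risk in unexposed = 81/1416 = 0.05720; RR = 0.56521
OR/RR = 0.55068 / 0.56521 = 0.97430
The outcome is rare in both groups, so OR ≈ RR (ratio near 1).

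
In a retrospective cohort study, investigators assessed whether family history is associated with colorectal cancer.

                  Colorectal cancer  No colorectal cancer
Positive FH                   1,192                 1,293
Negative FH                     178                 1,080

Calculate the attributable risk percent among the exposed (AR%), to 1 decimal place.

70.5

Cells: a = 1192, b = 1293, c = 178, d = 1080.
Risk in exposed = 1192/2485 = 0.47968; risk in unexposed = 178/1258 = 0.14149.
RR = 0.47968/0.14149 = 3.39008
AR% = (RR − 1)/RR × 100 = (3.39008 − 1)/3.39008 × 100 = 70.5022%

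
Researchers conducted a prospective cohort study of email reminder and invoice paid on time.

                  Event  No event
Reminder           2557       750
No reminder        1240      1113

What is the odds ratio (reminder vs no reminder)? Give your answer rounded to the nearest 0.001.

Cells: a = 2557, b = 750, c = 1240, d = 1113.
OR = (a·d)/(b·c) = (2557 × 1113) / (750 × 1240) = 2845941 / 930000 = 3.06015
The odds of invoice paid on time are about 3.06 times as high in the reminder group.

3.060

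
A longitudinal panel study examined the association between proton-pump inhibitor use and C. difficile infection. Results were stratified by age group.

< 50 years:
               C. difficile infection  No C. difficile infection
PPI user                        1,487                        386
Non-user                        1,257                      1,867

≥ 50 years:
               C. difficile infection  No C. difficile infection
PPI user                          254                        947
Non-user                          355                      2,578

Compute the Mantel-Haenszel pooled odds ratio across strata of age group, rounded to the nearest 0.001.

4.002

OR_MH = Σ(aᵢdᵢ/nᵢ) / Σ(bᵢcᵢ/nᵢ), where nᵢ is the stratum total.
Stratum 1 (< 50 years): n = 4997; a·d/n = 1487·1867/4997 = 555.5791; b·c/n = 386·1257/4997 = 97.0987
Stratum 2 (≥ 50 years): n = 4134; a·d/n = 254·2578/4134 = 158.3967; b·c/n = 947·355/4134 = 81.3220
OR_MH = (555.5791 + 158.3967) / (97.0987 + 81.3220) = 713.9759 / 178.4206 = 4.00164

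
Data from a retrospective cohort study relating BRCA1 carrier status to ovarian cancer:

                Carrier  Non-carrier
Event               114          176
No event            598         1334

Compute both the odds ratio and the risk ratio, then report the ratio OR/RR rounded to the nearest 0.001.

1.052

Reading the table with exposure as columns: a = 114 (Carrier, case), b = 598 (Carrier, non-case), c = 176 (Non-carrier, case), d = 1334.
OR = (114·1334)/(598·176) = 152076/105248 = 1.44493
Risk in exposed = 114/712 = 0.16011; risk in unexposed = 176/1510 = 0.11656; RR = 1.37369
OR/RR = 1.44493 / 1.37369 = 1.05186
The outcome is not rare, so the OR lies further from 1 than the RR.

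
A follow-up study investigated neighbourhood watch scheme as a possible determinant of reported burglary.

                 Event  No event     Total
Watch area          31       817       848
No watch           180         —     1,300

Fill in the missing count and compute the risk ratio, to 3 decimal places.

The missing cell is in the unexposed row: 1300 − 180 = 1120.
So a = 31, b = 817, c = 180, d = 1120.
RR = [a/(a+b)] / [c/(c+d)] = (31/848) / (180/1300) = 0.03656/0.13846 = 0.26402

0.264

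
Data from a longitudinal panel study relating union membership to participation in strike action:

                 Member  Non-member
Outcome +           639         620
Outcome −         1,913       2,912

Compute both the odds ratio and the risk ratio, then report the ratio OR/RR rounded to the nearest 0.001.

Reading the table with exposure as columns: a = 639 (Member, case), b = 1913 (Member, non-case), c = 620 (Non-member, case), d = 2912.
OR = (639·2912)/(1913·620) = 1860768/1186060 = 1.56886
Risk in exposed = 639/2552 = 0.25039; risk in unexposed = 620/3532 = 0.17554; RR = 1.42643
OR/RR = 1.56886 / 1.42643 = 1.09986
The outcome is not rare, so the OR lies further from 1 than the RR.

1.100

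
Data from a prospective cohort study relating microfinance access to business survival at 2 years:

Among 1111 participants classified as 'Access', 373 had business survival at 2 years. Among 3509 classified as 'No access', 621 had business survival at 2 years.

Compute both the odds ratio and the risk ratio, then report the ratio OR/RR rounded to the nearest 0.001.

From the description: a = 373, b = 738, c = 621, d = 2888.
OR = (373·2888)/(738·621) = 1077224/458298 = 2.35049
Risk in exposed = 373/1111 = 0.33573; risk in unexposed = 621/3509 = 0.17697; RR = 1.89708
OR/RR = 2.35049 / 1.89708 = 1.23900
The outcome is not rare, so the OR lies further from 1 than the RR.

1.239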